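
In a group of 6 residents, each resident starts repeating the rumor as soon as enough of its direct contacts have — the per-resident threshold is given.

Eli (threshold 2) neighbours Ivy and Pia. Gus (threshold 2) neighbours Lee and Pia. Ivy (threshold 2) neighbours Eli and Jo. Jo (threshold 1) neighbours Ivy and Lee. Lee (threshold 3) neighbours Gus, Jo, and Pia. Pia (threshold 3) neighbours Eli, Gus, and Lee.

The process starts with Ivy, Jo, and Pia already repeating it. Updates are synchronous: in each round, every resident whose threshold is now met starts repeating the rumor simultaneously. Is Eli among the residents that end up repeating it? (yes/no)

Round 1 — Ivy, Jo, Pia start repeating the rumor (initial).
Round 2 — checking thresholds:
  Eli: 2 of 2 neighbours ≥ 2, starts repeating the rumor.
  Gus: 1 of 2 neighbours < 2, not yet.
  Lee: 2 of 3 neighbours < 3, not yet.
Round 3 — no new spreads; cascade stops.

yes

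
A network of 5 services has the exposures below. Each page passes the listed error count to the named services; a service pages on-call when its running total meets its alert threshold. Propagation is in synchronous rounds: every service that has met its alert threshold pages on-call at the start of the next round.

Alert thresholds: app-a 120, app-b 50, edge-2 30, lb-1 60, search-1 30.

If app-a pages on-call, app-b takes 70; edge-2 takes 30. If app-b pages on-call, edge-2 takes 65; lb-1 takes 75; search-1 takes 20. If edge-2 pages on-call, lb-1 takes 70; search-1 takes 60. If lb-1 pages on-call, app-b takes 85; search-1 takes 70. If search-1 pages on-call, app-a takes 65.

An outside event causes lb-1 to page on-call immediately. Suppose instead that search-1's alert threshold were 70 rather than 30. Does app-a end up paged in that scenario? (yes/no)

With search-1's alert threshold at 70:
Round 1 — lb-1 pages on-call (initial).
  app-b: +85 → 85 ≥ 50
  search-1: +70 → 70 ≥ 70
Round 2 — app-b, search-1 page on-call.
  app-a: +65 → 65 < 120
  edge-2: +65 → 65 ≥ 30
Round 3 — edge-2 pages on-call.
No further pages.

no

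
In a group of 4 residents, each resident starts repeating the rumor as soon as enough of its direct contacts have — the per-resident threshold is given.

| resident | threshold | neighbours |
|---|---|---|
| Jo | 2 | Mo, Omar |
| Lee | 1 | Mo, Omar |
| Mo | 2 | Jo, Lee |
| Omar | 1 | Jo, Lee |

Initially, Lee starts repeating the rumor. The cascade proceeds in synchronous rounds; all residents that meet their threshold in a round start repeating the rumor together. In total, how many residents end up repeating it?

2

Round 1 — Lee starts repeating the rumor (initial).
Round 2 — checking thresholds:
  Mo: 1 of 2 neighbours < 2, holds.
  Omar: 1 of 2 neighbours ≥ 1, starts repeating the rumor.
Round 3 — no new spreads; cascade stops.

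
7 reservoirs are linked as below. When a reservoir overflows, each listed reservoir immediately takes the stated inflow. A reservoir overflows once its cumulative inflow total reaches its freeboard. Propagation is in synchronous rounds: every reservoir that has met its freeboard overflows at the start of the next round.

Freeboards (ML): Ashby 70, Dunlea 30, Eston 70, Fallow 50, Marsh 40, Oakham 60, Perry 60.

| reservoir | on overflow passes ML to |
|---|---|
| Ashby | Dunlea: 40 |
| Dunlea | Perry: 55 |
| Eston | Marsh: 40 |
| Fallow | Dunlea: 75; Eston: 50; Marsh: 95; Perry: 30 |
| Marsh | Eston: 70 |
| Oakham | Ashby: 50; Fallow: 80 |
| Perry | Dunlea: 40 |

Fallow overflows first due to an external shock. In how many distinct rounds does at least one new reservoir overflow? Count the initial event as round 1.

Round 1 — Fallow overflows (initial).
  Dunlea: +75 → 75 ≥ 30
  Eston: +50 → 50 < 70
  Marsh: +95 → 95 ≥ 40
  Perry: +30 → 30 < 60
Round 2 — Dunlea, Marsh overflow.
  Eston: +70 → 120 ≥ 70
  Perry: +55 → 85 ≥ 60
Round 3 — Eston, Perry overflow.
No further overflows.

3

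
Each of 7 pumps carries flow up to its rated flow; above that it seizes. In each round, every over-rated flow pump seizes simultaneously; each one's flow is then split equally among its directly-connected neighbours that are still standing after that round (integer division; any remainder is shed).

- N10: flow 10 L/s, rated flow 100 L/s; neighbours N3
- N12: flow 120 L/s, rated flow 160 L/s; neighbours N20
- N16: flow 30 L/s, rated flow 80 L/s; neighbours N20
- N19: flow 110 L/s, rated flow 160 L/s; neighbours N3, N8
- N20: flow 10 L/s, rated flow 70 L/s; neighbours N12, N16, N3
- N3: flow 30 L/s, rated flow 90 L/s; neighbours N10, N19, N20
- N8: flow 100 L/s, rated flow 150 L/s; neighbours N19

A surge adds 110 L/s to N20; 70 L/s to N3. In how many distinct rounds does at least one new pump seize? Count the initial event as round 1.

2

Round 1 — N20 at 120 > 70; N3 at 100 > 90. N20, N3 seize.
  N20 sheds 120 L/s to N12, N16: 60 each.
    N12: 120+60 = 180 > 160
    N16: 30+60 = 90 > 80
  N3 sheds 100 L/s to N10, N19: 50 each.
    N10: 10+50 = 60 ≤ 100
    N19: 110+50 = 160 ≤ 160
Round 2 — N12, N16 seize.
  N12 sheds 180 L/s: no online neighbours, lost.
  N16 sheds 90 L/s: no online neighbours, lost.
No further seizures.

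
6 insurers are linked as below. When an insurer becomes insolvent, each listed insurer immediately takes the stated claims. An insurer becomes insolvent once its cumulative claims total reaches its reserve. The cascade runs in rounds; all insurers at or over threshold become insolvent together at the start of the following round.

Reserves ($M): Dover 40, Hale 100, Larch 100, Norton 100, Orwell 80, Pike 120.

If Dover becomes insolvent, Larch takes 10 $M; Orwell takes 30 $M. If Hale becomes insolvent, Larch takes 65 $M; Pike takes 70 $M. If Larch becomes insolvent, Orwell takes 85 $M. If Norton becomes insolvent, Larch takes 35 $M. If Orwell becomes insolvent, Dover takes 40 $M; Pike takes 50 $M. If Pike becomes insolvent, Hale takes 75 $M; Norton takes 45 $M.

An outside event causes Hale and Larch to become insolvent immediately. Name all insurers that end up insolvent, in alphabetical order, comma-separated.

Round 1 — Hale, Larch become insolvent (initial).
  Orwell: +85 → 85 ≥ 80
  Pike: +70 → 70 < 120
Round 2 — Orwell becomes insolvent.
  Dover: +40 → 40 ≥ 40
  Pike: +50 → 120 ≥ 120
Round 3 — Dover, Pike become insolvent.
  Norton: +45 → 45 < 100
No further insolvencies.

Dover, Hale, Larch, Orwell, Pike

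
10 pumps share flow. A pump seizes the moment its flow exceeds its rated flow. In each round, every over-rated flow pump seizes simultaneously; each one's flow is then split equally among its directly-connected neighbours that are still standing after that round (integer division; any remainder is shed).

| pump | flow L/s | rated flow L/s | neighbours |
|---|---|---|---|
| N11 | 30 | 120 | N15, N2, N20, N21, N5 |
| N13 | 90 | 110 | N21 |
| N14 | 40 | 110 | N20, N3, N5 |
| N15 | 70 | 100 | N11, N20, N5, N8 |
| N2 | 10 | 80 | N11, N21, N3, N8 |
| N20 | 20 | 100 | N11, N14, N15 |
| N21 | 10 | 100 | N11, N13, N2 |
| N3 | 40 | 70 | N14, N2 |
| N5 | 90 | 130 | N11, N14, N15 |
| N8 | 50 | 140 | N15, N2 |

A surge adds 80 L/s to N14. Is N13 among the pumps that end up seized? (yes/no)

no

Round 1 — N14 at 120 > 110. N14 seizes.
  N14 sheds 120 L/s to N20, N3, N5: 40 each.
    N20: 20+40 = 60 ≤ 100
    N3: 40+40 = 80 > 70
    N5: 90+40 = 130 ≤ 130
Round 2 — N3 seizes.
  N3 sheds 80 L/s to N2: 80 each.
    N2: 10+80 = 90 > 80
Round 3 — N2 seizes.
  N2 sheds 90 L/s to N11, N21, N8: 30 each.
    N11: 30+30 = 60 ≤ 120
    N21: 10+30 = 40 ≤ 100
    N8: 50+30 = 80 ≤ 140
No further seizures.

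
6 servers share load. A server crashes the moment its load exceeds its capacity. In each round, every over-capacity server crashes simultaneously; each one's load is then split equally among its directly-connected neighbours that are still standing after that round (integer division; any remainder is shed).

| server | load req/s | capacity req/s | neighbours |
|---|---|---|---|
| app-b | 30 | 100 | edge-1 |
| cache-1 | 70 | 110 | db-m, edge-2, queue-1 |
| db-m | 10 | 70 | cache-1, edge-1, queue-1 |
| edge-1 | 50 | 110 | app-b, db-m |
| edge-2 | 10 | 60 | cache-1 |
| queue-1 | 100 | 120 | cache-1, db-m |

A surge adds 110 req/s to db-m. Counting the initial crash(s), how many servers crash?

4

Round 1 — db-m at 120 > 70. db-m crashes.
  db-m sheds 120 req/s to cache-1, edge-1, queue-1: 40 each.
    cache-1: 70+40 = 110 ≤ 110
    edge-1: 50+40 = 90 ≤ 110
    queue-1: 100+40 = 140 > 120
Round 2 — queue-1 crashes.
  queue-1 sheds 140 req/s to cache-1: 140 each.
    cache-1: 110+140 = 250 > 110
Round 3 — cache-1 crashes.
  cache-1 sheds 250 req/s to edge-2: 250 each.
    edge-2: 10+250 = 260 > 60
Round 4 — edge-2 crashes.
  edge-2 sheds 260 req/s: no online neighbours, lost.
No further crashes.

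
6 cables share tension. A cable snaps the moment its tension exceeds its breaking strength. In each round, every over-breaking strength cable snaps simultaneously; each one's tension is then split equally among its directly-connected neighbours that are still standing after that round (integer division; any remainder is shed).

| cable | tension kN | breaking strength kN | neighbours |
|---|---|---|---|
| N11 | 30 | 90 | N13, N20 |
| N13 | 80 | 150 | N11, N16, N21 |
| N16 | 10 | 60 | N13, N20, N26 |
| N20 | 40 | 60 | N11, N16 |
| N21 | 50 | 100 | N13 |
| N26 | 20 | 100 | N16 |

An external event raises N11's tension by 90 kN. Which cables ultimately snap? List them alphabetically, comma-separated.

N11, N13, N16, N20, N21

Round 1 — N11 at 120 > 90. N11 snaps.
  N11 sheds 120 kN to N13, N20: 60 each.
    N13: 80+60 = 140 ≤ 150
    N20: 40+60 = 100 > 60
Round 2 — N20 snaps.
  N20 sheds 100 kN to N16: 100 each.
    N16: 10+100 = 110 > 60
Round 3 — N16 snaps.
  N16 sheds 110 kN to N13, N26: 55 each.
    N13: 140+55 = 195 > 150
    N26: 20+55 = 75 ≤ 100
Round 4 — N13 snaps.
  N13 sheds 195 kN to N21: 195 each.
    N21: 50+195 = 245 > 100
Round 5 — N21 snaps.
  N21 sheds 245 kN: no online neighbours, lost.
No further breaks.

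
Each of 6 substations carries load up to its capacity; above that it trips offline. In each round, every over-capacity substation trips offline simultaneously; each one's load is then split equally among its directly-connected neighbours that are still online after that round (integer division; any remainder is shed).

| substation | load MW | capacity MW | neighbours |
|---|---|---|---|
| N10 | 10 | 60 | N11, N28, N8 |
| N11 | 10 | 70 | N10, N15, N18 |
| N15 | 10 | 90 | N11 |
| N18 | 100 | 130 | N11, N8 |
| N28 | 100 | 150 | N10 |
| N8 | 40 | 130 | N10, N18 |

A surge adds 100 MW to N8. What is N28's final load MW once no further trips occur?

Round 1 — N8 at 140 > 130. N8 trips offline.
  N8 sheds 140 MW to N10, N18: 70 each.
    N10: 10+70 = 80 > 60
    N18: 100+70 = 170 > 130
Round 2 — N10, N18 trip offline.
  N10 sheds 80 MW to N11, N28: 40 each.
    N11: 10+40 = 50 ≤ 70
    N28: 100+40 = 140 ≤ 150
  N18 sheds 170 MW to N11: 170 each.
    N11: 50+170 = 220 > 70
Round 3 — N11 trips offline.
  N11 sheds 220 MW to N15: 220 each.
    N15: 10+220 = 230 > 90
Round 4 — N15 trips offline.
  N15 sheds 230 MW: no online neighbours, lost.
No further trips.

140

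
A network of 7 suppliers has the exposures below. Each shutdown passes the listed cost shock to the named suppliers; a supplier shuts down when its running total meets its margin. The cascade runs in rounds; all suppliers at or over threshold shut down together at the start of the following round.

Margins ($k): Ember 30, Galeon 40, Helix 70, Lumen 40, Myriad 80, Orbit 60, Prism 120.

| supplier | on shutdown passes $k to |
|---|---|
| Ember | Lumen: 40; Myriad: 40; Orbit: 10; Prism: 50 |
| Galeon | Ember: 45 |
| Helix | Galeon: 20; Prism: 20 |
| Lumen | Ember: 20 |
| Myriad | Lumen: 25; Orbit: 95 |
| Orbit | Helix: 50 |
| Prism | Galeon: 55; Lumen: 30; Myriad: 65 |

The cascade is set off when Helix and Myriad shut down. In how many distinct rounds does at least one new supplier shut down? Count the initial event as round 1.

2

Round 1 — Helix, Myriad shut down (initial).
  Galeon: +20 → 20 < 40
  Lumen: +25 → 25 < 40
  Orbit: +95 → 95 ≥ 60
  Prism: +20 → 20 < 120
Round 2 — Orbit shuts down.
No further shutdowns.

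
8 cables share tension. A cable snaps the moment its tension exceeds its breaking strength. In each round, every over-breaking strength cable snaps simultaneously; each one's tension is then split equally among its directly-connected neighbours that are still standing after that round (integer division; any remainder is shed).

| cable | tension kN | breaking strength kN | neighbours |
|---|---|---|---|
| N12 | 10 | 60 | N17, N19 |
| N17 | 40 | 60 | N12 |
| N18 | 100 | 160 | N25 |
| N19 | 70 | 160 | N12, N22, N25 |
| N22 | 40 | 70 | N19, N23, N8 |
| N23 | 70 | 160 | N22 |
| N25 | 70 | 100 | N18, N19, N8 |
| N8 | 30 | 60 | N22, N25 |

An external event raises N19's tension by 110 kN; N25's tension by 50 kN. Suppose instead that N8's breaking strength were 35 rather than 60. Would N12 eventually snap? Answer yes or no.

yes

With N8's breaking strength at 35:
Round 1 — N19 at 180 > 160; N25 at 120 > 100. N19, N25 snap.
  N19 sheds 180 kN to N12, N22: 90 each.
    N12: 10+90 = 100 > 60
    N22: 40+90 = 130 > 70
  N25 sheds 120 kN to N18, N8: 60 each.
    N18: 100+60 = 160 ≤ 160
    N8: 30+60 = 90 > 35
Round 2 — N12, N22, N8 snap.
  N12 sheds 100 kN to N17: 100 each.
    N17: 40+100 = 140 > 60
  N22 sheds 130 kN to N23: 130 each.
    N23: 70+130 = 200 > 160
  N8 sheds 90 kN: no online neighbours, lost.
Round 3 — N17, N23 snap.
  N17 sheds 140 kN: no online neighbours, lost.
  N23 sheds 200 kN: no online neighbours, lost.
No further breaks.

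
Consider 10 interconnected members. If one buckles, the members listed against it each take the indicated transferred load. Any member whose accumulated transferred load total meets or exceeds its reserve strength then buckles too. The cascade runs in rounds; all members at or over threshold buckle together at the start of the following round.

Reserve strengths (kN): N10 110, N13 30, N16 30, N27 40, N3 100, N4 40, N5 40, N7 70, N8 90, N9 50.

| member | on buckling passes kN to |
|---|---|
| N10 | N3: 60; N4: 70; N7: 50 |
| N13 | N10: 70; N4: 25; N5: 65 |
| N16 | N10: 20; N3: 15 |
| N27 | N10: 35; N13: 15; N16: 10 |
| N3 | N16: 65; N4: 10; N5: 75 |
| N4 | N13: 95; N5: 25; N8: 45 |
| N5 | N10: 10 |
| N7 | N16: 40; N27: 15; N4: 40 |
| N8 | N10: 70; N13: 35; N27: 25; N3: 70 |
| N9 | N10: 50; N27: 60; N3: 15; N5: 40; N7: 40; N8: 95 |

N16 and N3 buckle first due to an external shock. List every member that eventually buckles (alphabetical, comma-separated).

Round 1 — N16, N3 buckle (initial).
  N10: +20 → 20 < 110
  N4: +10 → 10 < 40
  N5: +75 → 75 ≥ 40
Round 2 — N5 buckles.
  N10: +10 → 30 < 110
No further bucklings.

N16, N3, N5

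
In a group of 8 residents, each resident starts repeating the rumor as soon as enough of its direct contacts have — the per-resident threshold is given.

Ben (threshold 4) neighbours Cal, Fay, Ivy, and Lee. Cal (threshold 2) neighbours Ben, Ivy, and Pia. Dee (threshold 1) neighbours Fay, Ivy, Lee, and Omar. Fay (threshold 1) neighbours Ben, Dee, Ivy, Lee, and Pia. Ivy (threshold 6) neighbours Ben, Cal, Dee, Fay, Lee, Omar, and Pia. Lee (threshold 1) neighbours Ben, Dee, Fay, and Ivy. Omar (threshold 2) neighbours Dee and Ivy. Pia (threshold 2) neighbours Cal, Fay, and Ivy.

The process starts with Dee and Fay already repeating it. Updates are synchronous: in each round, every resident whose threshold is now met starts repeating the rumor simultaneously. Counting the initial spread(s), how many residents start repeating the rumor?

Round 1 — Dee, Fay start repeating the rumor (initial).
Round 2 — checking thresholds:
  Ben: 1 of 4 neighbours < 4, below threshold.
  Ivy: 2 of 7 neighbours < 6, below threshold.
  Lee: 2 of 4 neighbours ≥ 1, starts repeating the rumor.
  Omar: 1 of 2 neighbours < 2, below threshold.
  Pia: 1 of 3 neighbours < 2, below threshold.
Round 3 — no new spreads; cascade stops.

3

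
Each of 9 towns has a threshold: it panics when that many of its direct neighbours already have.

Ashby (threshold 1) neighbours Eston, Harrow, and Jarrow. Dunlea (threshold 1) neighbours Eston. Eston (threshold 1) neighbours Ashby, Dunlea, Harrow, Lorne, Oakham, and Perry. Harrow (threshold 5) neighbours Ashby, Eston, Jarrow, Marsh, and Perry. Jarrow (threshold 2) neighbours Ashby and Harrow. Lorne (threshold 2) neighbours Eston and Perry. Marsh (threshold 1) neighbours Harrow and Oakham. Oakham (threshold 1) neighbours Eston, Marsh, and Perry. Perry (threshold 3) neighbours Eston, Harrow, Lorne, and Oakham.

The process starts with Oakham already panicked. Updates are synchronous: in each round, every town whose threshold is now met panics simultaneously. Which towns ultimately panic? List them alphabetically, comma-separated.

Ashby, Dunlea, Eston, Marsh, Oakham

Round 1 — Oakham panics (initial).
Round 2 — checking thresholds:
  Eston: 1 of 6 neighbours ≥ 1, panics.
  Marsh: 1 of 2 neighbours ≥ 1, panics.
  Perry: 1 of 4 neighbours < 3, below threshold.
Round 3 — checking thresholds:
  Ashby: 1 of 3 neighbours ≥ 1, panics.
  Dunlea: 1 of 1 neighbours ≥ 1, panics.
  Harrow: 2 of 5 neighbours < 5, below threshold.
  Lorne: 1 of 2 neighbours < 2, below threshold.
  Perry: 2 of 4 neighbours < 3, below threshold.
Round 4 — no new panics; cascade stops.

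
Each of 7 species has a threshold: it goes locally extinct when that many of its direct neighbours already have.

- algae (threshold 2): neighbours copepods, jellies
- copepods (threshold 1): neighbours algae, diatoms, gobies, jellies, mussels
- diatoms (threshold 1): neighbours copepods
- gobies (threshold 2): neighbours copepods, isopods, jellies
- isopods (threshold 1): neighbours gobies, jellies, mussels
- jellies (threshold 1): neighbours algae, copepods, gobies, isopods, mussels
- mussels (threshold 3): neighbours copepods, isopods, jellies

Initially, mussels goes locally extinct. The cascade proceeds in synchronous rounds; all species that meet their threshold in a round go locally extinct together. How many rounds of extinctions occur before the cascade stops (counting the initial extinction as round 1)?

3

Round 1 — mussels goes locally extinct (initial).
Round 2 — checking thresholds:
  copepods: 1 of 5 neighbours ≥ 1, goes locally extinct.
  isopods: 1 of 3 neighbours ≥ 1, goes locally extinct.
  jellies: 1 of 5 neighbours ≥ 1, goes locally extinct.
Round 3 — checking thresholds:
  algae: 2 of 2 neighbours ≥ 2, goes locally extinct.
  diatoms: 1 of 1 neighbours ≥ 1, goes locally extinct.
  gobies: 3 of 3 neighbours ≥ 2, goes locally extinct.
Round 4 — no new extinctions; cascade stops.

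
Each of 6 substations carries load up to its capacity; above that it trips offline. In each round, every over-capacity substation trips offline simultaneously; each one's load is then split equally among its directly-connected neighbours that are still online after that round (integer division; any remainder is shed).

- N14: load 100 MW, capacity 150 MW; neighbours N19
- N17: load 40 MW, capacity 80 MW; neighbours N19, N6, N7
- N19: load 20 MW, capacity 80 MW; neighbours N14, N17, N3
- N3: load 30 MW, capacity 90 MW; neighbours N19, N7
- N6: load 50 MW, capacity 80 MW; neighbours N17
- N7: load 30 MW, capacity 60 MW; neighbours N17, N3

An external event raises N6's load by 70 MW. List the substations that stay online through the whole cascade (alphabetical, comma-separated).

Round 1 — N6 at 120 > 80. N6 trips offline.
  N6 sheds 120 MW to N17: 120 each.
    N17: 40+120 = 160 > 80
Round 2 — N17 trips offline.
  N17 sheds 160 MW to N19, N7: 80 each.
    N19: 20+80 = 100 > 80
    N7: 30+80 = 110 > 60
Round 3 — N19, N7 trip offline.
  N19 sheds 100 MW to N14, N3: 50 each.
    N14: 100+50 = 150 ≤ 150
    N3: 30+50 = 80 ≤ 90
  N7 sheds 110 MW to N3: 110 each.
    N3: 80+110 = 190 > 90
Round 4 — N3 trips offline.
  N3 sheds 190 MW: no online neighbours, lost.
No further trips.

N14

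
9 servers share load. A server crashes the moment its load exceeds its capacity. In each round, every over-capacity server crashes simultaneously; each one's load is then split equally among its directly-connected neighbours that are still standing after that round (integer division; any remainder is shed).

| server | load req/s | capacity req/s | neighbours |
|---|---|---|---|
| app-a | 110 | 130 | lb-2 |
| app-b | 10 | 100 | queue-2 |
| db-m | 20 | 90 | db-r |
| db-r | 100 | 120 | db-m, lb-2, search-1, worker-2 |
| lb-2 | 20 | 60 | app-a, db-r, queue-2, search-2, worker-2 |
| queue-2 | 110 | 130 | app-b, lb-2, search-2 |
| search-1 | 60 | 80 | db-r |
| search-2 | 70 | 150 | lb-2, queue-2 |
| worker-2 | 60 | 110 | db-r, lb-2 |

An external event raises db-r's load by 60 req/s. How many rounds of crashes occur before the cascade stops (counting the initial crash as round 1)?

Round 1 — db-r at 160 > 120. db-r crashes.
  db-r sheds 160 req/s to db-m, lb-2, search-1, worker-2: 40 each.
    db-m: 20+40 = 60 ≤ 90
    lb-2: 20+40 = 60 ≤ 60
    search-1: 60+40 = 100 > 80
    worker-2: 60+40 = 100 ≤ 110
Round 2 — search-1 crashes.
  search-1 sheds 100 req/s: no online neighbours, lost.
No further crashes.

2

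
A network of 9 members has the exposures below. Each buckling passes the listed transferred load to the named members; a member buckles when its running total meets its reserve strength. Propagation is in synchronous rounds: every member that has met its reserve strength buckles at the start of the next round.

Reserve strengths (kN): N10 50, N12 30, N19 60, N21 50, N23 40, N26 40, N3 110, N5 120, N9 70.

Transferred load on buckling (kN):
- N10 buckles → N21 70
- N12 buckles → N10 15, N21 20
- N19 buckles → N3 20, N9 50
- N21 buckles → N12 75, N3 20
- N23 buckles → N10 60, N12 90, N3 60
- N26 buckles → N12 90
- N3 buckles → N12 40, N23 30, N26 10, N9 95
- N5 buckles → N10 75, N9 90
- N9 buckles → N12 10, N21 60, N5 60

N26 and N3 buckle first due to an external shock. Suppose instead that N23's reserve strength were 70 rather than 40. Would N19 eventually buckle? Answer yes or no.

With N23's reserve strength at 70:
Round 1 — N26, N3 buckle (initial).
  N12: +90+40 → 130 ≥ 30
  N23: +30 → 30 < 70
  N9: +95 → 95 ≥ 70
Round 2 — N12, N9 buckle.
  N10: +15 → 15 < 50
  N21: +20+60 → 80 ≥ 50
  N5: +60 → 60 < 120
Round 3 — N21 buckles.
No further bucklings.

no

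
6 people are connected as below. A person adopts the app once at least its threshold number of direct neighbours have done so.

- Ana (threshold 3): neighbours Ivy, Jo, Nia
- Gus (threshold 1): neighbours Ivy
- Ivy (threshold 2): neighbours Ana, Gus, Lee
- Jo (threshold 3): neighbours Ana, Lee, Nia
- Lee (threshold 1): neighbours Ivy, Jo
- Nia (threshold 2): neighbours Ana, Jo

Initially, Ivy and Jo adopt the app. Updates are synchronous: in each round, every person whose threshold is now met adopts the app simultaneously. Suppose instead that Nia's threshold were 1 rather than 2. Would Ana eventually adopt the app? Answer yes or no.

With Nia's threshold at 1:
Round 1 — Ivy, Jo adopt the app (initial).
Round 2 — checking thresholds:
  Ana: 2 of 3 neighbours < 3, below threshold.
  Gus: 1 of 1 neighbours ≥ 1, adopts the app.
  Lee: 2 of 2 neighbours ≥ 1, adopts the app.
  Nia: 1 of 2 neighbours ≥ 1, adopts the app.
Round 3 — checking thresholds:
  Ana: 3 of 3 neighbours ≥ 3, adopts the app.
Round 4 — no new adoptions; cascade stops.

yes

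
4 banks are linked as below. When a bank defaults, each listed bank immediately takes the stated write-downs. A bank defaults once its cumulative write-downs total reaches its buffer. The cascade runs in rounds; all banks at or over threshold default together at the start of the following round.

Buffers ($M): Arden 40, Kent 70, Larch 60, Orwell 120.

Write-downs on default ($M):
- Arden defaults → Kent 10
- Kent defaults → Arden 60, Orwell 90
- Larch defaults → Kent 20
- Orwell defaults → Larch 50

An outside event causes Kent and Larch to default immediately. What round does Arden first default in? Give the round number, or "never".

Round 1 — Kent, Larch default (initial).
  Arden: +60 → 60 ≥ 40
  Orwell: +90 → 90 < 120
Round 2 — Arden defaults.
No further defaults.

2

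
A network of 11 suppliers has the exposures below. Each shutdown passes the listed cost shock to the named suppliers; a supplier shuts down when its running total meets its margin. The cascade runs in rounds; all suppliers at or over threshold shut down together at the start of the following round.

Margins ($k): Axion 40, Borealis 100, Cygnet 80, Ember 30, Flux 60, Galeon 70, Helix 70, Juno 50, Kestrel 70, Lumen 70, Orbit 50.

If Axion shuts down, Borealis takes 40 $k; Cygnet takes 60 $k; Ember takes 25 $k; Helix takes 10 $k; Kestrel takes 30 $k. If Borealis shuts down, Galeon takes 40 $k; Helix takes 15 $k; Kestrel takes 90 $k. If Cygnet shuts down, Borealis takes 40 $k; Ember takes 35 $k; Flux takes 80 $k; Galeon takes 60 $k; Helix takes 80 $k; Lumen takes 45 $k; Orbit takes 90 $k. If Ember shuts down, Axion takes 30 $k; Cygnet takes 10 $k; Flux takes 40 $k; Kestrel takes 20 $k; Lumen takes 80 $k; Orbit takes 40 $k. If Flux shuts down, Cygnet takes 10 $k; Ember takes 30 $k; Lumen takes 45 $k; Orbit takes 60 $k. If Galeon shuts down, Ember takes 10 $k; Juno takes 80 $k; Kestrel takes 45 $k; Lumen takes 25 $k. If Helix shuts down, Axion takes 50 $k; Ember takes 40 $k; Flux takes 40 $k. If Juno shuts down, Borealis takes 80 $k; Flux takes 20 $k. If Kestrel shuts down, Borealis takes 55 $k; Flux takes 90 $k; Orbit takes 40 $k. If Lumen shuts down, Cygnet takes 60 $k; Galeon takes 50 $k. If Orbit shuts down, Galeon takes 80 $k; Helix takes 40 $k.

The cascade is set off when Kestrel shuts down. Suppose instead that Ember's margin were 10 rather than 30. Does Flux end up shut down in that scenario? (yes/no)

With Ember's margin at 10:
Round 1 — Kestrel shuts down (initial).
  Borealis: +55 → 55 < 100
  Flux: +90 → 90 ≥ 60
  Orbit: +40 → 40 < 50
Round 2 — Flux shuts down.
  Cygnet: +10 → 10 < 80
  Ember: +30 → 30 ≥ 10
  Lumen: +45 → 45 < 70
  Orbit: +60 → 100 ≥ 50
Round 3 — Ember, Orbit shut down.
  Axion: +30 → 30 < 40
  Cygnet: +10 → 20 < 80
  Galeon: +80 → 80 ≥ 70
  Helix: +40 → 40 < 70
  Lumen: +80 → 125 ≥ 70
Round 4 — Galeon, Lumen shut down.
  Cygnet: +60 → 80 ≥ 80
  Juno: +80 → 80 ≥ 50
Round 5 — Cygnet, Juno shut down.
  Borealis: +40+80 → 175 ≥ 100
  Helix: +80 → 120 ≥ 70
Round 6 — Borealis, Helix shut down.
  Axion: +50 → 80 ≥ 40
Round 7 — Axion shuts down.
No further shutdowns.

yes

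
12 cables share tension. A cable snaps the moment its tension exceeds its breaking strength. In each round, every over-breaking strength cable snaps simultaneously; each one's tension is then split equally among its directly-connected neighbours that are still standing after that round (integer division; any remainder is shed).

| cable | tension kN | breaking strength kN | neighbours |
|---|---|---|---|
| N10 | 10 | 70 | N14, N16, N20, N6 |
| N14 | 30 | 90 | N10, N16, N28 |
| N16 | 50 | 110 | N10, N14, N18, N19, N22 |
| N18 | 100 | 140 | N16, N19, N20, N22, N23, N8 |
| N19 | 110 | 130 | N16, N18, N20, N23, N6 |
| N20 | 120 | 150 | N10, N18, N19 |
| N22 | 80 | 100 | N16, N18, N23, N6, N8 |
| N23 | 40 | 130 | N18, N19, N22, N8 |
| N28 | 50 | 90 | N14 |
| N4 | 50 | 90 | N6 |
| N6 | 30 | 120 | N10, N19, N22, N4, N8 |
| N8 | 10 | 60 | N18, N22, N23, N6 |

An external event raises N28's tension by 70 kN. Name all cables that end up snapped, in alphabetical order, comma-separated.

N10, N14, N16, N18, N19, N20, N22, N23, N28, N4, N6, N8

Round 1 — N28 at 120 > 90. N28 snaps.
  N28 sheds 120 kN to N14: 120 each.
    N14: 30+120 = 150 > 90
Round 2 — N14 snaps.
  N14 sheds 150 kN to N10, N16: 75 each.
    N10: 10+75 = 85 > 70
    N16: 50+75 = 125 > 110
Round 3 — N10, N16 snap.
  N10 sheds 85 kN to N20, N6: 42 each (1 lost).
    N20: 120+42 = 162 > 150
    N6: 30+42 = 72 ≤ 120
  N16 sheds 125 kN to N18, N19, N22: 41 each (2 lost).
    N18: 100+41 = 141 > 140
    N19: 110+41 = 151 > 130
    N22: 80+41 = 121 > 100
Round 4 — N18, N19, N20, N22 snap.
  N18 sheds 141 kN to N23, N8: 70 each (1 lost).
    N23: 40+70 = 110 ≤ 130
    N8: 10+70 = 80 > 60
  N19 sheds 151 kN to N23, N6: 75 each (1 lost).
    N23: 110+75 = 185 > 130
    N6: 72+75 = 147 > 120
  N20 sheds 162 kN: no online neighbours, lost.
  N22 sheds 121 kN to N23, N6, N8: 40 each (1 lost).
    N23: 185+40 = 225 > 130
    N6: 147+40 = 187 > 120
    N8: 80+40 = 120 > 60
Round 5 — N23, N6, N8 snap.
  N23 sheds 225 kN: no online neighbours, lost.
  N6 sheds 187 kN to N4: 187 each.
    N4: 50+187 = 237 > 90
  N8 sheds 120 kN: no online neighbours, lost.
Round 6 — N4 snaps.
  N4 sheds 237 kN: no online neighbours, lost.
No further breaks.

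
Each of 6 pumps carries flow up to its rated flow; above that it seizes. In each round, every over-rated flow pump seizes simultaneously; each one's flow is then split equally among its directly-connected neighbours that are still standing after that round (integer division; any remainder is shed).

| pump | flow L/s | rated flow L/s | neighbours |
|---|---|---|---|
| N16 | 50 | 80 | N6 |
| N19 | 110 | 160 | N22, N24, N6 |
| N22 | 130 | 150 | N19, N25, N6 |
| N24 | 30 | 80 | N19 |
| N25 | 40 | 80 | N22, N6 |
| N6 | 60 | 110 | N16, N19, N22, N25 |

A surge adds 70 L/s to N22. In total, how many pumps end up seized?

6

Round 1 — N22 at 200 > 150. N22 seizes.
  N22 sheds 200 L/s to N19, N25, N6: 66 each (2 lost).
    N19: 110+66 = 176 > 160
    N25: 40+66 = 106 > 80
    N6: 60+66 = 126 > 110
Round 2 — N19, N25, N6 seize.
  N19 sheds 176 L/s to N24: 176 each.
    N24: 30+176 = 206 > 80
  N25 sheds 106 L/s: no online neighbours, lost.
  N6 sheds 126 L/s to N16: 126 each.
    N16: 50+126 = 176 > 80
Round 3 — N16, N24 seize.
  N16 sheds 176 L/s: no online neighbours, lost.
  N24 sheds 206 L/s: no online neighbours, lost.
No further seizures.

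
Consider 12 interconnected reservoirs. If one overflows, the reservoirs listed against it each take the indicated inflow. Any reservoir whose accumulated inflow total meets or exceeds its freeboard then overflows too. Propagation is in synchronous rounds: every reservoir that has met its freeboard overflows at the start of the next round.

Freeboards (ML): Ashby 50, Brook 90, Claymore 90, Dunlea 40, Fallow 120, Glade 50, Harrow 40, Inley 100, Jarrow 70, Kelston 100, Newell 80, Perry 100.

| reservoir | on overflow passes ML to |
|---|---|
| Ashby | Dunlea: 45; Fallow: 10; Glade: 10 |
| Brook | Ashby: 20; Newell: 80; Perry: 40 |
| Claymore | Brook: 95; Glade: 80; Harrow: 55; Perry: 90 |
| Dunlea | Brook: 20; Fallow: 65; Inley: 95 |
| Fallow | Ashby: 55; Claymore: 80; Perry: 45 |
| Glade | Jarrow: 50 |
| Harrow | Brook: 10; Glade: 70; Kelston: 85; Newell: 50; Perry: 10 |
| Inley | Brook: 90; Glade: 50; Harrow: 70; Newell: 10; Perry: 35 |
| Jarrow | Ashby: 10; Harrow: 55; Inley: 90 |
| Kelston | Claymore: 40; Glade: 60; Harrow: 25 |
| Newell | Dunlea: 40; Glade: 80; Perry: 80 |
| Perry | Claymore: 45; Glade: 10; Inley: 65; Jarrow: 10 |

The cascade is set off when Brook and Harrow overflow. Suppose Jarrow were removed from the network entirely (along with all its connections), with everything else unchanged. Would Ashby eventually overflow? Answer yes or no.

no

With Jarrow removed:
Round 1 — Brook, Harrow overflow (initial).
  Ashby: +20 → 20 < 50
  Glade: +70 → 70 ≥ 50
  Kelston: +85 → 85 < 100
  Newell: +80+50 → 130 ≥ 80
  Perry: +40+10 → 50 < 100
Round 2 — Glade, Newell overflow.
  Dunlea: +40 → 40 ≥ 40
  Perry: +80 → 130 ≥ 100
Round 3 — Dunlea, Perry overflow.
  Claymore: +45 → 45 < 90
  Fallow: +65 → 65 < 120
  Inley: +95+65 → 160 ≥ 100
Round 4 — Inley overflows.
No further overflows.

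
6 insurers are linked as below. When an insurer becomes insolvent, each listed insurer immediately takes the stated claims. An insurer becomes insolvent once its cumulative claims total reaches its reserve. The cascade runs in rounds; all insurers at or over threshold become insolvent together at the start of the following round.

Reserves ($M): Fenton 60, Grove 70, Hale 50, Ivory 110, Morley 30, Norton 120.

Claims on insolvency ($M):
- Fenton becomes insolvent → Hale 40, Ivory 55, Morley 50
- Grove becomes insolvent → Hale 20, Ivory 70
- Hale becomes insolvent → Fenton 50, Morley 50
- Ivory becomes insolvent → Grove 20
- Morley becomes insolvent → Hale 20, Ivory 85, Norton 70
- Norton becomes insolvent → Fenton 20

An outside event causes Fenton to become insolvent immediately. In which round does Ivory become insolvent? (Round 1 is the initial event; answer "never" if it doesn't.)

Round 1 — Fenton becomes insolvent (initial).
  Hale: +40 → 40 < 50
  Ivory: +55 → 55 < 110
  Morley: +50 → 50 ≥ 30
Round 2 — Morley becomes insolvent.
  Hale: +20 → 60 ≥ 50
  Ivory: +85 → 140 ≥ 110
  Norton: +70 → 70 < 120
Round 3 — Hale, Ivory become insolvent.
  Grove: +20 → 20 < 70
No further insolvencies.

3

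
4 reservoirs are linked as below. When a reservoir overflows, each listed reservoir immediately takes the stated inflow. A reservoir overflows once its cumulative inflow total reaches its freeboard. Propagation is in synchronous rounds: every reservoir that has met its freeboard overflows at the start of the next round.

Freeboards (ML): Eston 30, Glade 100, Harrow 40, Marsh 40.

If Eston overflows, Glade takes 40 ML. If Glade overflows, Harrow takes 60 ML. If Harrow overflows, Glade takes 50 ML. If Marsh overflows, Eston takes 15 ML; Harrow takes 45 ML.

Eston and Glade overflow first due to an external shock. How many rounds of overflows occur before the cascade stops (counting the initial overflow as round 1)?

2

Round 1 — Eston, Glade overflow (initial).
  Harrow: +60 → 60 ≥ 40
Round 2 — Harrow overflows.
No further overflows.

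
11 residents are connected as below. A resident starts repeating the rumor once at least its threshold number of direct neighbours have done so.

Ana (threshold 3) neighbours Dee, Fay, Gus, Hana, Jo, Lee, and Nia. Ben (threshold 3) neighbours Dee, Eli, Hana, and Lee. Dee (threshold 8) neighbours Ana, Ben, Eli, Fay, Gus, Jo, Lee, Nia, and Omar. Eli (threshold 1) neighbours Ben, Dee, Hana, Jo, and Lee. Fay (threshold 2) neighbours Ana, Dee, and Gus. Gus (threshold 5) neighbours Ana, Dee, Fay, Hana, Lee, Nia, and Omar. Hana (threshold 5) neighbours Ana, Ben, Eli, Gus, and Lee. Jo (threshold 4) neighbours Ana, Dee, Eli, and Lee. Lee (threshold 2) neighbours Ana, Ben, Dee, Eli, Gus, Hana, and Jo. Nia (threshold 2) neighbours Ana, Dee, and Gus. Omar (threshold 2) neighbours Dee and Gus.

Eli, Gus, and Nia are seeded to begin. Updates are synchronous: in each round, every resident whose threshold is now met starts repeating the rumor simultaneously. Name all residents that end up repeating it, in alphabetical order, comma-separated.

Ana, Eli, Fay, Gus, Lee, Nia

Round 1 — Eli, Gus, Nia start repeating the rumor (initial).
Round 2 — checking thresholds:
  Ana: 2 of 7 neighbours < 3, holds.
  Ben: 1 of 4 neighbours < 3, holds.
  Dee: 3 of 9 neighbours < 8, holds.
  Fay: 1 of 3 neighbours < 2, holds.
  Hana: 2 of 5 neighbours < 5, holds.
  Jo: 1 of 4 neighbours < 4, holds.
  Lee: 2 of 7 neighbours ≥ 2, starts repeating the rumor.
  Omar: 1 of 2 neighbours < 2, holds.
Round 3 — checking thresholds:
  Ana: 3 of 7 neighbours ≥ 3, starts repeating the rumor.
  Ben: 2 of 4 neighbours < 3, holds.
  Dee: 4 of 9 neighbours < 8, holds.
  Fay: 1 of 3 neighbours < 2, holds.
  Hana: 3 of 5 neighbours < 5, holds.
  Jo: 2 of 4 neighbours < 4, holds.
  Omar: 1 of 2 neighbours < 2, holds.
Round 4 — checking thresholds:
  Ben: 2 of 4 neighbours < 3, holds.
  Dee: 5 of 9 neighbours < 8, holds.
  Fay: 2 of 3 neighbours ≥ 2, starts repeating the rumor.
  Hana: 4 of 5 neighbours < 5, holds.
  Jo: 3 of 4 neighbours < 4, holds.
  Omar: 1 of 2 neighbours < 2, holds.
Round 5 — no new spreads; cascade stops.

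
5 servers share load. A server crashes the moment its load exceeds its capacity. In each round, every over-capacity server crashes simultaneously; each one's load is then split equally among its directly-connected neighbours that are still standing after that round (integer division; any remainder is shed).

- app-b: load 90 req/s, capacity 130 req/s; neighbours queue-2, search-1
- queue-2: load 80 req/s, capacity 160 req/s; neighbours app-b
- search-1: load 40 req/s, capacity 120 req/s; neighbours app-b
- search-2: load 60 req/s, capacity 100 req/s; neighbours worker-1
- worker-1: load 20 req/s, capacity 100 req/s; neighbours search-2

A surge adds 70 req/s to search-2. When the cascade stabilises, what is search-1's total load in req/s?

Round 1 — search-2 at 130 > 100. search-2 crashes.
  search-2 sheds 130 req/s to worker-1: 130 each.
    worker-1: 20+130 = 150 > 100
Round 2 — worker-1 crashes.
  worker-1 sheds 150 req/s: no online neighbours, lost.
No further crashes.

40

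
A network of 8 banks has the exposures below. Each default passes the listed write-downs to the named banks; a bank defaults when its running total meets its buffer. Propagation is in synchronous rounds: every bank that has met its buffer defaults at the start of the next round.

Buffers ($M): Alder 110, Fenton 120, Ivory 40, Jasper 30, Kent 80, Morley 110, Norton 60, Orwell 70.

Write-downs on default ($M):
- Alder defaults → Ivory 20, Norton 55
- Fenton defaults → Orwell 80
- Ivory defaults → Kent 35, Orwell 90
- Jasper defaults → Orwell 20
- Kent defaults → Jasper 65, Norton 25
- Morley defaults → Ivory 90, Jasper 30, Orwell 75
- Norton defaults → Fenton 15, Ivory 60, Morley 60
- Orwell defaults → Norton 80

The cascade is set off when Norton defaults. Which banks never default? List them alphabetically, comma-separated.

Round 1 — Norton defaults (initial).
  Fenton: +15 → 15 < 120
  Ivory: +60 → 60 ≥ 40
  Morley: +60 → 60 < 110
Round 2 — Ivory defaults.
  Kent: +35 → 35 < 80
  Orwell: +90 → 90 ≥ 70
Round 3 — Orwell defaults.
No further defaults.

Alder, Fenton, Jasper, Kent, Morley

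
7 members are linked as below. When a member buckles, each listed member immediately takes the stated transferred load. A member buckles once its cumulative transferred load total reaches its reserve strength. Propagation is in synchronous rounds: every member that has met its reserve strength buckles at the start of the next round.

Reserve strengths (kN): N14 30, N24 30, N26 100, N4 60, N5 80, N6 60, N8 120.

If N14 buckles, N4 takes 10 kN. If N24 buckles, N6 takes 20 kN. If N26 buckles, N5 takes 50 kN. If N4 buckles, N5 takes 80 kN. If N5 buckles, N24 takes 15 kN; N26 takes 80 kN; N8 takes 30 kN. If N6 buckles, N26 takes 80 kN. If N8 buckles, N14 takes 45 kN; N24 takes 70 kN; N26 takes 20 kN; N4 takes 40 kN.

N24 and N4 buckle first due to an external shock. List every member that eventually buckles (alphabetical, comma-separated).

N24, N4, N5

Round 1 — N24, N4 buckle (initial).
  N5: +80 → 80 ≥ 80
  N6: +20 → 20 < 60
Round 2 — N5 buckles.
  N26: +80 → 80 < 100
  N8: +30 → 30 < 120
No further bucklings.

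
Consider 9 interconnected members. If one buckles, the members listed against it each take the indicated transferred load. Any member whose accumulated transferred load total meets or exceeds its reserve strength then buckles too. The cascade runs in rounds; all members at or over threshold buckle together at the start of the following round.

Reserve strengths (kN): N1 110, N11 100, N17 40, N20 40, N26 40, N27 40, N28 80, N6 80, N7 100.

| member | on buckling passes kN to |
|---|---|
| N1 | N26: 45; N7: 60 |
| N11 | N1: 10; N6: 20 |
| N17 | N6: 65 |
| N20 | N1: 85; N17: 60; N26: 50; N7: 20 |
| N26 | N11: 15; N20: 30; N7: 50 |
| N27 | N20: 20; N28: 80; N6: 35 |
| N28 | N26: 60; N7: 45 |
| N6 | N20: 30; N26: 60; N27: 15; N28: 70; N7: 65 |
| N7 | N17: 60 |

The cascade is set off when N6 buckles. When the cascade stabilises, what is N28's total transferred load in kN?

70

Round 1 — N6 buckles (initial).
  N20: +30 → 30 < 40
  N26: +60 → 60 ≥ 40
  N27: +15 → 15 < 40
  N28: +70 → 70 < 80
  N7: +65 → 65 < 100
Round 2 — N26 buckles.
  N11: +15 → 15 < 100
  N20: +30 → 60 ≥ 40
  N7: +50 → 115 ≥ 100
Round 3 — N20, N7 buckle.
  N1: +85 → 85 < 110
  N17: +60+60 → 120 ≥ 40
Round 4 — N17 buckles.
No further bucklings.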